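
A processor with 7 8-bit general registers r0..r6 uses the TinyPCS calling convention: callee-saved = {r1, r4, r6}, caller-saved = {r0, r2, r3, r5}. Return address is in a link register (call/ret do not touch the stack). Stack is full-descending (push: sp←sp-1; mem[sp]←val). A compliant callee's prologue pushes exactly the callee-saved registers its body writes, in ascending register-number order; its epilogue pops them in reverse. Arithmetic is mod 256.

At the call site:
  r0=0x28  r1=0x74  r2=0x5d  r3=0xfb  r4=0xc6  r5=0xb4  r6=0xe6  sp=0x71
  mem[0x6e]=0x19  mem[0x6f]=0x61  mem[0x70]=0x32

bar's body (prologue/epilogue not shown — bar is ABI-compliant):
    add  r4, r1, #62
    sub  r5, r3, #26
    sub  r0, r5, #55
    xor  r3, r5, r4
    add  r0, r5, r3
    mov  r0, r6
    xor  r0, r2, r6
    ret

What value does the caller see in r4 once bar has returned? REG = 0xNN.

prologue: push r4 -> mem[0x70]=0xc6, sp=0x70
body[0] add  r4, r1, #62 -> r4=0xb2
body[1] sub  r5, r3, #26 -> r5=0xe1
body[2] sub  r0, r5, #55 -> r0=0xaa
body[3] xor  r3, r5, r4 -> r3=0x53
body[4] add  r0, r5, r3 -> r0=0x34
body[5] mov  r0, r6 -> r0=0xe6
body[6] xor  r0, r2, r6 -> r0=0xbb
epilogue: pop r4=0xc6, sp=0x71
r4 is callee-saved -> restored

REG = 0xc6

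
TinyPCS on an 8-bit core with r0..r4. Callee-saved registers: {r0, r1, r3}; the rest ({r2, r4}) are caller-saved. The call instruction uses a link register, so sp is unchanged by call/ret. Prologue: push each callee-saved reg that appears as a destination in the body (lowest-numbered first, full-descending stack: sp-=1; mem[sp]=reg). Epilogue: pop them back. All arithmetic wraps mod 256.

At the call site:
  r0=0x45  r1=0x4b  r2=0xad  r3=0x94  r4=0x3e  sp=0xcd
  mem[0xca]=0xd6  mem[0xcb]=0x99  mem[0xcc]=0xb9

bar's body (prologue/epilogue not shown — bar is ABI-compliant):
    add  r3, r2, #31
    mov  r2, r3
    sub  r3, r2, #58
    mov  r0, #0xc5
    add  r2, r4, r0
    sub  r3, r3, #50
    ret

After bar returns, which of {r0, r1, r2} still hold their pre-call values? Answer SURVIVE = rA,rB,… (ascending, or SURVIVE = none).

prologue: push r0 -> mem[0xcc]=0x45, sp=0xcc
prologue: push r3 -> mem[0xcb]=0x94, sp=0xcb
body[0] add  r3, r2, #31 -> r3=0xcc
body[1] mov  r2, r3 -> r2=0xcc
body[2] sub  r3, r2, #58 -> r3=0x92
body[3] mov  r0, #0xc5 -> r0=0xc5
body[4] add  r2, r4, r0 -> r2=0x03
body[5] sub  r3, r3, #50 -> r3=0x60
epilogue: pop r3=0x94, sp=0xcc
epilogue: pop r0=0x45, sp=0xcd
r0: callee-saved, written=True
r1: callee-saved, written=False
r2: caller-saved, written=True

SURVIVE = r0,r1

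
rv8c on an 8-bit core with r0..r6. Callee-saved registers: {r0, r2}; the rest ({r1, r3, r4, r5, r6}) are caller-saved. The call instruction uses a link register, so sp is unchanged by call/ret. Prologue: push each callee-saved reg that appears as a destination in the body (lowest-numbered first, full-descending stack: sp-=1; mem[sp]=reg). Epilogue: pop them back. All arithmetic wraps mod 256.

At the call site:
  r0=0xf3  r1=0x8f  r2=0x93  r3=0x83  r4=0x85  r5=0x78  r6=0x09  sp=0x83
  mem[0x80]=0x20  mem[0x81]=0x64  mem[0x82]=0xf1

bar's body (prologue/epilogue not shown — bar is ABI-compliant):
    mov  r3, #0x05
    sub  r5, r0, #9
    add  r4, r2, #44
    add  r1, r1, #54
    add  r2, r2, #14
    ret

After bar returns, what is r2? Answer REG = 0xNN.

REG = 0x93

prologue: push r2 -> mem[0x82]=0x93, sp=0x82
body[0] mov  r3, #0x05 -> r3=0x05
body[1] sub  r5, r0, #9 -> r5=0xea
body[2] add  r4, r2, #44 -> r4=0xbf
body[3] add  r1, r1, #54 -> r1=0xc5
body[4] add  r2, r2, #14 -> r2=0xa1
epilogue: pop r2=0x93, sp=0x83
r2 is callee-saved -> restored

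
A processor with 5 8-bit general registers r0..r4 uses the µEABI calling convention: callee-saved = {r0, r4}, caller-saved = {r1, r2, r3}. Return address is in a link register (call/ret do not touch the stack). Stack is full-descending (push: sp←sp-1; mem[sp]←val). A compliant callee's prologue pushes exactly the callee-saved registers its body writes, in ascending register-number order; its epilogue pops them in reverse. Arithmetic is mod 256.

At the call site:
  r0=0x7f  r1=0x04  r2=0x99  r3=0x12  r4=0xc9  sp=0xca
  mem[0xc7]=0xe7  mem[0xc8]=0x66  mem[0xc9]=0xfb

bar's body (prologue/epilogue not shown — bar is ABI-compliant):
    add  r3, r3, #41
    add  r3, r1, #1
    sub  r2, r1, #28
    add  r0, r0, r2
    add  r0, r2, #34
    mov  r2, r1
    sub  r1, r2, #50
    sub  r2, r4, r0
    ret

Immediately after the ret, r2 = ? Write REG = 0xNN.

REG = 0xbf

prologue: push r0 -> mem[0xc9]=0x7f, sp=0xc9
body[0] add  r3, r3, #41 -> r3=0x3b
body[1] add  r3, r1, #1 -> r3=0x05
body[2] sub  r2, r1, #28 -> r2=0xe8
body[3] add  r0, r0, r2 -> r0=0x67
body[4] add  r0, r2, #34 -> r0=0x0a
body[5] mov  r2, r1 -> r2=0x04
body[6] sub  r1, r2, #50 -> r1=0xd2
body[7] sub  r2, r4, r0 -> r2=0xbf
epilogue: pop r0=0x7f, sp=0xca
r2 is caller-saved -> body value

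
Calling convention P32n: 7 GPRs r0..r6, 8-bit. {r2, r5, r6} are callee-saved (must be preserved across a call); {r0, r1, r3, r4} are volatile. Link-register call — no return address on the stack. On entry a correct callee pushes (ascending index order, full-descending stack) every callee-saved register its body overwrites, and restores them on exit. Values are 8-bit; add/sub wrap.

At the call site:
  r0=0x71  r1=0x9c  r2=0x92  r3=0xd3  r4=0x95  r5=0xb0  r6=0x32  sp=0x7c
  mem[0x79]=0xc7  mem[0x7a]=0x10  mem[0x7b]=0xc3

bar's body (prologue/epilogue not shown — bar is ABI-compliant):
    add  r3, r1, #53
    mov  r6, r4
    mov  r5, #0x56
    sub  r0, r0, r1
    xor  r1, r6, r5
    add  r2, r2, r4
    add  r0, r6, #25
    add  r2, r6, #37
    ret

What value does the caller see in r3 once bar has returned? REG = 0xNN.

REG = 0xd1

prologue: push r2 → mem[0x7b]=0x92, sp=0x7b
prologue: push r5 → mem[0x7a]=0xb0, sp=0x7a
prologue: push r6 → mem[0x79]=0x32, sp=0x79
body[0] add  r3, r1, #53 → r3=0xd1
body[1] mov  r6, r4 → r6=0x95
body[2] mov  r5, #0x56 → r5=0x56
body[3] sub  r0, r0, r1 → r0=0xd5
body[4] xor  r1, r6, r5 → r1=0xc3
body[5] add  r2, r2, r4 → r2=0x27
body[6] add  r0, r6, #25 → r0=0xae
body[7] add  r2, r6, #37 → r2=0xba
epilogue: pop r6=0x32, sp=0x7a
epilogue: pop r5=0xb0, sp=0x7b
epilogue: pop r2=0x92, sp=0x7c
r3 is caller-saved → body value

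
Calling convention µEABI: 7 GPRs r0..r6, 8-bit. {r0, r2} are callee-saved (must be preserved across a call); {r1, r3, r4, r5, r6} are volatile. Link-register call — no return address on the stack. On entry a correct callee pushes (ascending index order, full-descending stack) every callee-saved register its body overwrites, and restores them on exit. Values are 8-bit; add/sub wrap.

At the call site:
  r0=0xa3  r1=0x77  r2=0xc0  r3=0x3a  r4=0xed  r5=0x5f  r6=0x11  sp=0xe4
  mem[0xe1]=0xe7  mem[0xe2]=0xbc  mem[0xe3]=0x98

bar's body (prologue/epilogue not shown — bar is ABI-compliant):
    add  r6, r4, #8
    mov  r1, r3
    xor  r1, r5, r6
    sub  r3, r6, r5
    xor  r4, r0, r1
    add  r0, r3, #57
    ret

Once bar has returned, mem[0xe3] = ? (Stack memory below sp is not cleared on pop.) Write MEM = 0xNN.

prologue: push r0 → mem[0xe3]=0xa3, sp=0xe3
body[0] add  r6, r4, #8 → r6=0xf5
body[1] mov  r1, r3 → r1=0x3a
body[2] xor  r1, r5, r6 → r1=0xaa
body[3] sub  r3, r6, r5 → r3=0x96
body[4] xor  r4, r0, r1 → r4=0x09
body[5] add  r0, r3, #57 → r0=0xcf
epilogue: pop r0=0xa3, sp=0xe4
prologue pushed ['r0'] at ['0xe3']

MEM = 0xa3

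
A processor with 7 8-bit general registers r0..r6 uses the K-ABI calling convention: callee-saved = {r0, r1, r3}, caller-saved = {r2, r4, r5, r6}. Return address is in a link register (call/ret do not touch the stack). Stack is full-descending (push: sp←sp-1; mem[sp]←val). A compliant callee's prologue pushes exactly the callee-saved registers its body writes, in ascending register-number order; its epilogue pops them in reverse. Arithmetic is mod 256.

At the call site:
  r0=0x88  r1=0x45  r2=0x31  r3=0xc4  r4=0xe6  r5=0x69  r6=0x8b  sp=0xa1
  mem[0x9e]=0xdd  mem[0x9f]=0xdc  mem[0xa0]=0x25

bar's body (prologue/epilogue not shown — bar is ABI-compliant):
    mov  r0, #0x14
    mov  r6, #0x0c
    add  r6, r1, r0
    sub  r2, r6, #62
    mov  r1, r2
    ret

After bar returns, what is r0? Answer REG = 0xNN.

REG = 0x88

prologue: push r0 -> mem[0xa0]=0x88, sp=0xa0
prologue: push r1 -> mem[0x9f]=0x45, sp=0x9f
body[0] mov  r0, #0x14 -> r0=0x14
body[1] mov  r6, #0x0c -> r6=0x0c
body[2] add  r6, r1, r0 -> r6=0x59
body[3] sub  r2, r6, #62 -> r2=0x1b
body[4] mov  r1, r2 -> r1=0x1b
epilogue: pop r1=0x45, sp=0xa0
epilogue: pop r0=0x88, sp=0xa1
r0 is callee-saved -> restored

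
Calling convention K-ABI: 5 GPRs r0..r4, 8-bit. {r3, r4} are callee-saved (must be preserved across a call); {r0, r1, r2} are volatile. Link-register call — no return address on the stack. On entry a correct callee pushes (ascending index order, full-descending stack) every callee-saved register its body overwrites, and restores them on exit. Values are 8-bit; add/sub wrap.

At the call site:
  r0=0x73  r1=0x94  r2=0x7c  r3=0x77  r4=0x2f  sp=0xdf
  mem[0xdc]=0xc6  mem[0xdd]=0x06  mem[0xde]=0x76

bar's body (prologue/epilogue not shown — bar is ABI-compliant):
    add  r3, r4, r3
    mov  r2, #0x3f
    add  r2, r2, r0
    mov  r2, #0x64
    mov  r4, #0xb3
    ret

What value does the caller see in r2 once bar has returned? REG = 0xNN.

REG = 0x64

prologue: push r3 → mem[0xde]=0x77, sp=0xde
prologue: push r4 → mem[0xdd]=0x2f, sp=0xdd
body[0] add  r3, r4, r3 → r3=0xa6
body[1] mov  r2, #0x3f → r2=0x3f
body[2] add  r2, r2, r0 → r2=0xb2
body[3] mov  r2, #0x64 → r2=0x64
body[4] mov  r4, #0xb3 → r4=0xb3
epilogue: pop r4=0x2f, sp=0xde
epilogue: pop r3=0x77, sp=0xdf
r2 is caller-saved → body value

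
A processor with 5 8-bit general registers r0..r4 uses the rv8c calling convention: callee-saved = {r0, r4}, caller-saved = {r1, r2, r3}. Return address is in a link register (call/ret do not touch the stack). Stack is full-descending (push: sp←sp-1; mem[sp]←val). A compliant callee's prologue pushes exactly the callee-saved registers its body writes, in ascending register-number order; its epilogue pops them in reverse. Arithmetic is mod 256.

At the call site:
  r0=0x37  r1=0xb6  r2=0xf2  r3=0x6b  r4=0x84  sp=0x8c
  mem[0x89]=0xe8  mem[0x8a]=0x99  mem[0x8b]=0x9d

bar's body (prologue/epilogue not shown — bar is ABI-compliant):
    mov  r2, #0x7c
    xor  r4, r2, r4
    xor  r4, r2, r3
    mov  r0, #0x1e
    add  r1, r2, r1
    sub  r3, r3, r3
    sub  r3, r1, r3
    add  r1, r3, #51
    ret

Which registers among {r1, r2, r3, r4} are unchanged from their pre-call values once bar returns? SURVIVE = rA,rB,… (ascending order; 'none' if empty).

SURVIVE = r4

prologue: push r0 -> mem[0x8b]=0x37, sp=0x8b
prologue: push r4 -> mem[0x8a]=0x84, sp=0x8a
body[0] mov  r2, #0x7c -> r2=0x7c
body[1] xor  r4, r2, r4 -> r4=0xf8
body[2] xor  r4, r2, r3 -> r4=0x17
body[3] mov  r0, #0x1e -> r0=0x1e
body[4] add  r1, r2, r1 -> r1=0x32
body[5] sub  r3, r3, r3 -> r3=0x00
body[6] sub  r3, r1, r3 -> r3=0x32
body[7] add  r1, r3, #51 -> r1=0x65
epilogue: pop r4=0x84, sp=0x8b
epilogue: pop r0=0x37, sp=0x8c
r1: caller-saved, written=True
r2: caller-saved, written=True
r3: caller-saved, written=True
r4: callee-saved, written=True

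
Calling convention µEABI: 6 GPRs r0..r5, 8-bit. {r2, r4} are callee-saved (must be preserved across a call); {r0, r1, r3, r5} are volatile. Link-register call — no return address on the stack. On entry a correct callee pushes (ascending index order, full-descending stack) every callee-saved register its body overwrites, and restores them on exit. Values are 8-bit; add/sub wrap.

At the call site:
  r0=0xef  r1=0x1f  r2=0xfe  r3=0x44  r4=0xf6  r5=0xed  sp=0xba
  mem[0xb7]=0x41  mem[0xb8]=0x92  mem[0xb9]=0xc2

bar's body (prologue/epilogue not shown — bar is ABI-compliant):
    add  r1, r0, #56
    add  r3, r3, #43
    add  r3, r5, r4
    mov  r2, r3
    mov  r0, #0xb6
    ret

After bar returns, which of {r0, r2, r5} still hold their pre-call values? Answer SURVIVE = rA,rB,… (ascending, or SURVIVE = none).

prologue: push r2 → mem[0xb9]=0xfe, sp=0xb9
body[0] add  r1, r0, #56 → r1=0x27
body[1] add  r3, r3, #43 → r3=0x6f
body[2] add  r3, r5, r4 → r3=0xe3
body[3] mov  r2, r3 → r2=0xe3
body[4] mov  r0, #0xb6 → r0=0xb6
epilogue: pop r2=0xfe, sp=0xba
r0: caller-saved, written=True
r2: callee-saved, written=True
r5: caller-saved, written=False

SURVIVE = r2,r5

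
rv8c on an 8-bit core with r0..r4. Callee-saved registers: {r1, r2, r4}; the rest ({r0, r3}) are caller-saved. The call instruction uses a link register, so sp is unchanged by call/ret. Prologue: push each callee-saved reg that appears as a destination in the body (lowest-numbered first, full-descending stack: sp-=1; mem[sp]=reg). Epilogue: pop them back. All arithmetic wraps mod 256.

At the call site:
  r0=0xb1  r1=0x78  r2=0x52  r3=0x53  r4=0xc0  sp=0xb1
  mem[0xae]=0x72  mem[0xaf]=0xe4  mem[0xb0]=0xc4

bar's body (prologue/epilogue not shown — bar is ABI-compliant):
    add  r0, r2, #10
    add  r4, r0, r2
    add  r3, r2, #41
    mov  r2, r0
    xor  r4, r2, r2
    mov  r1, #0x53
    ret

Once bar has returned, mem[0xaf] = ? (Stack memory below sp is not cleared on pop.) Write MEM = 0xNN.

prologue: push r1 -> mem[0xb0]=0x78, sp=0xb0
prologue: push r2 -> mem[0xaf]=0x52, sp=0xaf
prologue: push r4 -> mem[0xae]=0xc0, sp=0xae
body[0] add  r0, r2, #10 -> r0=0x5c
body[1] add  r4, r0, r2 -> r4=0xae
body[2] add  r3, r2, #41 -> r3=0x7b
body[3] mov  r2, r0 -> r2=0x5c
body[4] xor  r4, r2, r2 -> r4=0x00
body[5] mov  r1, #0x53 -> r1=0x53
epilogue: pop r4=0xc0, sp=0xaf
epilogue: pop r2=0x52, sp=0xb0
epilogue: pop r1=0x78, sp=0xb1
prologue pushed ['r1', 'r2', 'r4'] at ['0xb0', '0xaf', '0xae']

MEM = 0x52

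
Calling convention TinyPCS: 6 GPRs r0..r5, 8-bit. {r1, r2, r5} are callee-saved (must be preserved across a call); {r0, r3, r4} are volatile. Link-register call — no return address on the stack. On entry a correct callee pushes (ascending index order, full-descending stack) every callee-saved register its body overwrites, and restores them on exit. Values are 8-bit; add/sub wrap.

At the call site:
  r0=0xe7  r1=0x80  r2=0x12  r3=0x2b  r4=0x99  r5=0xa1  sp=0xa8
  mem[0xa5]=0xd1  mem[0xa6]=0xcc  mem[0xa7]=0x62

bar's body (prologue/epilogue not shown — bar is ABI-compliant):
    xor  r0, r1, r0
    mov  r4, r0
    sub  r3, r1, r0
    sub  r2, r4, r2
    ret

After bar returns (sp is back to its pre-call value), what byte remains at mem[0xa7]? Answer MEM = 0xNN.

MEM = 0x12

prologue: push r2 -> mem[0xa7]=0x12, sp=0xa7
body[0] xor  r0, r1, r0 -> r0=0x67
body[1] mov  r4, r0 -> r4=0x67
body[2] sub  r3, r1, r0 -> r3=0x19
body[3] sub  r2, r4, r2 -> r2=0x55
epilogue: pop r2=0x12, sp=0xa8
prologue pushed ['r2'] at ['0xa7']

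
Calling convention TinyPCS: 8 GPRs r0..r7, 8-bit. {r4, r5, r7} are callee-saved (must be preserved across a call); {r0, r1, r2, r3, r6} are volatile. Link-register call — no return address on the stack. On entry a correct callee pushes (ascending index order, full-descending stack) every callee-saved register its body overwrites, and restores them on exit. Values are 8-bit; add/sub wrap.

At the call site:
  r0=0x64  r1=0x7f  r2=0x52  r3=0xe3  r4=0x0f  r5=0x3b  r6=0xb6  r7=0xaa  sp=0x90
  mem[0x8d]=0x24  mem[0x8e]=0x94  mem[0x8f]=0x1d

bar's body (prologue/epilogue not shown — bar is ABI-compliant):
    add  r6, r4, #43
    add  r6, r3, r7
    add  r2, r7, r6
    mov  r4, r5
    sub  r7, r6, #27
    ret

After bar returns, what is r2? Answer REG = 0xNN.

REG = 0x37

prologue: push r4 → mem[0x8f]=0x0f, sp=0x8f
prologue: push r7 → mem[0x8e]=0xaa, sp=0x8e
body[0] add  r6, r4, #43 → r6=0x3a
body[1] add  r6, r3, r7 → r6=0x8d
body[2] add  r2, r7, r6 → r2=0x37
body[3] mov  r4, r5 → r4=0x3b
body[4] sub  r7, r6, #27 → r7=0x72
epilogue: pop r7=0xaa, sp=0x8f
epilogue: pop r4=0x0f, sp=0x90
r2 is caller-saved → body value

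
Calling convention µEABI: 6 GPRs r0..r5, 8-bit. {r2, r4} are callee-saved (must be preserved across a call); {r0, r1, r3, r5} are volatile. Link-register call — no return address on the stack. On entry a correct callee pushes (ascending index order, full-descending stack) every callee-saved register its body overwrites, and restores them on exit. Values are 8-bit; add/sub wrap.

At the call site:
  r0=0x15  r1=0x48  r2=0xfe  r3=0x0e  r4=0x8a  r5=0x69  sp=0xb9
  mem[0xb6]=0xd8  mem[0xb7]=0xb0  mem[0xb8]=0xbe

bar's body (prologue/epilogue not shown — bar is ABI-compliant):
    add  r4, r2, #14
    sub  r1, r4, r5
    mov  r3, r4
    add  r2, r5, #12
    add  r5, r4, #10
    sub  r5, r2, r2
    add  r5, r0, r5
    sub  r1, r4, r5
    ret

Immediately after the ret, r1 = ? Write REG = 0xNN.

REG = 0xf7

prologue: push r2 → mem[0xb8]=0xfe, sp=0xb8
prologue: push r4 → mem[0xb7]=0x8a, sp=0xb7
body[0] add  r4, r2, #14 → r4=0x0c
body[1] sub  r1, r4, r5 → r1=0xa3
body[2] mov  r3, r4 → r3=0x0c
body[3] add  r2, r5, #12 → r2=0x75
body[4] add  r5, r4, #10 → r5=0x16
body[5] sub  r5, r2, r2 → r5=0x00
body[6] add  r5, r0, r5 → r5=0x15
body[7] sub  r1, r4, r5 → r1=0xf7
epilogue: pop r4=0x8a, sp=0xb8
epilogue: pop r2=0xfe, sp=0xb9
r1 is caller-saved → body value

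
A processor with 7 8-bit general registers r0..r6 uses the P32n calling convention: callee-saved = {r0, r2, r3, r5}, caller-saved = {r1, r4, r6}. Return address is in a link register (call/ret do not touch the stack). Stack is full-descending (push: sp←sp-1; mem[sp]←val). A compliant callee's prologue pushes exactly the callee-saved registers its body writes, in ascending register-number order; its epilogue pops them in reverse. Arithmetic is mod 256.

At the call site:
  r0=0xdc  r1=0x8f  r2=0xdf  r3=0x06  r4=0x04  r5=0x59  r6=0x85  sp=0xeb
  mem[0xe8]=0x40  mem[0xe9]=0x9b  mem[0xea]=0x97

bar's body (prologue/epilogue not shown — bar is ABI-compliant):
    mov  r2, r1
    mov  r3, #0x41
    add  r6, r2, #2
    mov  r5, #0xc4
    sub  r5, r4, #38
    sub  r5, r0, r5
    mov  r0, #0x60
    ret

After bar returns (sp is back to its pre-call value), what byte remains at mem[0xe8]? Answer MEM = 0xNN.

prologue: push r0 → mem[0xea]=0xdc, sp=0xea
prologue: push r2 → mem[0xe9]=0xdf, sp=0xe9
prologue: push r3 → mem[0xe8]=0x06, sp=0xe8
prologue: push r5 → mem[0xe7]=0x59, sp=0xe7
body[0] mov  r2, r1 → r2=0x8f
body[1] mov  r3, #0x41 → r3=0x41
body[2] add  r6, r2, #2 → r6=0x91
body[3] mov  r5, #0xc4 → r5=0xc4
body[4] sub  r5, r4, #38 → r5=0xde
body[5] sub  r5, r0, r5 → r5=0xfe
body[6] mov  r0, #0x60 → r0=0x60
epilogue: pop r5=0x59, sp=0xe8
epilogue: pop r3=0x06, sp=0xe9
epilogue: pop r2=0xdf, sp=0xea
epilogue: pop r0=0xdc, sp=0xeb
prologue pushed ['r0', 'r2', 'r3', 'r5'] at ['0xea', '0xe9', '0xe8', '0xe7']

MEM = 0x06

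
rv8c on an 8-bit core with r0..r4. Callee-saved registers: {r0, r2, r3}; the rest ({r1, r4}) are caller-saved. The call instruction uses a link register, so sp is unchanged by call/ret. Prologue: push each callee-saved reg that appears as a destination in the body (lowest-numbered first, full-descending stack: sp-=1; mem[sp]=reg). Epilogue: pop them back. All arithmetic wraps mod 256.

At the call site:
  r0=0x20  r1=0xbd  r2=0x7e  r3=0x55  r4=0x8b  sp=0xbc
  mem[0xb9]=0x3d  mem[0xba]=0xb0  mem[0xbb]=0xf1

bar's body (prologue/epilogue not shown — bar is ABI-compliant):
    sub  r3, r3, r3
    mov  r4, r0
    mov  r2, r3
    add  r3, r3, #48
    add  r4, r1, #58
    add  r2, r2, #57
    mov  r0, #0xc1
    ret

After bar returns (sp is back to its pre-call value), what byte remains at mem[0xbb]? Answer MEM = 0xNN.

prologue: push r0 → mem[0xbb]=0x20, sp=0xbb
prologue: push r2 → mem[0xba]=0x7e, sp=0xba
prologue: push r3 → mem[0xb9]=0x55, sp=0xb9
body[0] sub  r3, r3, r3 → r3=0x00
body[1] mov  r4, r0 → r4=0x20
body[2] mov  r2, r3 → r2=0x00
body[3] add  r3, r3, #48 → r3=0x30
body[4] add  r4, r1, #58 → r4=0xf7
body[5] add  r2, r2, #57 → r2=0x39
body[6] mov  r0, #0xc1 → r0=0xc1
epilogue: pop r3=0x55, sp=0xba
epilogue: pop r2=0x7e, sp=0xbb
epilogue: pop r0=0x20, sp=0xbc
prologue pushed ['r0', 'r2', 'r3'] at ['0xbb', '0xba', '0xb9']

MEM = 0x20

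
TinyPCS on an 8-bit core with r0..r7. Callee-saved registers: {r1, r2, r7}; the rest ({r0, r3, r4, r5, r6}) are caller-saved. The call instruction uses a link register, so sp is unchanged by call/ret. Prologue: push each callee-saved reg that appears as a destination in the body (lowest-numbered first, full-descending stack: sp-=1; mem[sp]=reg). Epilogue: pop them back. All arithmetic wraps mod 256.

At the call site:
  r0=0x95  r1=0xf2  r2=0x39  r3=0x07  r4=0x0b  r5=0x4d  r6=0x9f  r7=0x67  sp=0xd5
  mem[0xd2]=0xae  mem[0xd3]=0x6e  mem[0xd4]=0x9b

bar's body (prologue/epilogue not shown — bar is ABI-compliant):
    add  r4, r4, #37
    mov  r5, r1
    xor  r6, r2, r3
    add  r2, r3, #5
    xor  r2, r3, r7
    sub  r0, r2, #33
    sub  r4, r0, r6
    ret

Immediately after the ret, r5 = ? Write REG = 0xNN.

REG = 0xf2

prologue: push r2 -> mem[0xd4]=0x39, sp=0xd4
body[0] add  r4, r4, #37 -> r4=0x30
body[1] mov  r5, r1 -> r5=0xf2
body[2] xor  r6, r2, r3 -> r6=0x3e
body[3] add  r2, r3, #5 -> r2=0x0c
body[4] xor  r2, r3, r7 -> r2=0x60
body[5] sub  r0, r2, #33 -> r0=0x3f
body[6] sub  r4, r0, r6 -> r4=0x01
epilogue: pop r2=0x39, sp=0xd5
r5 is caller-saved -> body value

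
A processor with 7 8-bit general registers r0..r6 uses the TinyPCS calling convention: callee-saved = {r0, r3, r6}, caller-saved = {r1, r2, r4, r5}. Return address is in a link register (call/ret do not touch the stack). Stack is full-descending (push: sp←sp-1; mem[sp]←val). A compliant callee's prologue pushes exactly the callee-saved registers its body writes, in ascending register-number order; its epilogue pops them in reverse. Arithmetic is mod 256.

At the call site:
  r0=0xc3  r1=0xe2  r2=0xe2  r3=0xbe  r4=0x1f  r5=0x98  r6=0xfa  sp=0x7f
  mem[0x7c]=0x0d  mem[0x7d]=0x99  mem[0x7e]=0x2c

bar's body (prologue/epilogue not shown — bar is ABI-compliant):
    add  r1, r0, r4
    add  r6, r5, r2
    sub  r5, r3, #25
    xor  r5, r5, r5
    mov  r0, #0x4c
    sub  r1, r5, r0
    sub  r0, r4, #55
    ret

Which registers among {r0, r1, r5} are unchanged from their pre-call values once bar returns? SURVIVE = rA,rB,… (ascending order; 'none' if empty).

SURVIVE = r0

prologue: push r0 → mem[0x7e]=0xc3, sp=0x7e
prologue: push r6 → mem[0x7d]=0xfa, sp=0x7d
body[0] add  r1, r0, r4 → r1=0xe2
body[1] add  r6, r5, r2 → r6=0x7a
body[2] sub  r5, r3, #25 → r5=0xa5
body[3] xor  r5, r5, r5 → r5=0x00
body[4] mov  r0, #0x4c → r0=0x4c
body[5] sub  r1, r5, r0 → r1=0xb4
body[6] sub  r0, r4, #55 → r0=0xe8
epilogue: pop r6=0xfa, sp=0x7e
epilogue: pop r0=0xc3, sp=0x7f
r0: callee-saved, written=True
r1: caller-saved, written=True
r5: caller-saved, written=True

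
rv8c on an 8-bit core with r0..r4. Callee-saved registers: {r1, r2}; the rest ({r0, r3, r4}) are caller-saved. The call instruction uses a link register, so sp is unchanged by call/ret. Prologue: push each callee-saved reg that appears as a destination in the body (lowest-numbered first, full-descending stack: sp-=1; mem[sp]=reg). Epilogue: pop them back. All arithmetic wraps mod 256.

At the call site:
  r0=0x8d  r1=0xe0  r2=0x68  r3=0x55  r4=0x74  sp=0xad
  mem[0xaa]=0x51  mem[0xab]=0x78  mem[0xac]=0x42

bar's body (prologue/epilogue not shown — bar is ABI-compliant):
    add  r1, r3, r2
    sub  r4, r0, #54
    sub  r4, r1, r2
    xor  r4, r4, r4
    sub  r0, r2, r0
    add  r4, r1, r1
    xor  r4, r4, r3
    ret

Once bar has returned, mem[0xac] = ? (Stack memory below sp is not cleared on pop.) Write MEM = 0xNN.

MEM = 0xe0

prologue: push r1 → mem[0xac]=0xe0, sp=0xac
body[0] add  r1, r3, r2 → r1=0xbd
body[1] sub  r4, r0, #54 → r4=0x57
body[2] sub  r4, r1, r2 → r4=0x55
body[3] xor  r4, r4, r4 → r4=0x00
body[4] sub  r0, r2, r0 → r0=0xdb
body[5] add  r4, r1, r1 → r4=0x7a
body[6] xor  r4, r4, r3 → r4=0x2f
epilogue: pop r1=0xe0, sp=0xad
prologue pushed ['r1'] at ['0xac']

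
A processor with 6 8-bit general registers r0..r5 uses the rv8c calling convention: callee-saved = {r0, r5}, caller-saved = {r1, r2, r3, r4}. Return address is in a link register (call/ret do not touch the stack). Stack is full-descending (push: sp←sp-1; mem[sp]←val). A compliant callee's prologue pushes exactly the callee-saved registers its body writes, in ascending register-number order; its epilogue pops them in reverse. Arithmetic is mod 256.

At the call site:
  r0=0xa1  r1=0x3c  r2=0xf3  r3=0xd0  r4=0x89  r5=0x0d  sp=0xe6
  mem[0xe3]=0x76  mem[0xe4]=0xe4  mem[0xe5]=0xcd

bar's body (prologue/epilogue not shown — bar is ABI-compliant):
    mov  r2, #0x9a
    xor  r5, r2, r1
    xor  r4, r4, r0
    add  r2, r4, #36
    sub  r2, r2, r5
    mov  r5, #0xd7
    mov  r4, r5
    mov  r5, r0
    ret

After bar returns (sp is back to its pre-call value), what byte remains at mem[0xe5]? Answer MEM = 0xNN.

prologue: push r5 -> mem[0xe5]=0x0d, sp=0xe5
body[0] mov  r2, #0x9a -> r2=0x9a
body[1] xor  r5, r2, r1 -> r5=0xa6
body[2] xor  r4, r4, r0 -> r4=0x28
body[3] add  r2, r4, #36 -> r2=0x4c
body[4] sub  r2, r2, r5 -> r2=0xa6
body[5] mov  r5, #0xd7 -> r5=0xd7
body[6] mov  r4, r5 -> r4=0xd7
body[7] mov  r5, r0 -> r5=0xa1
epilogue: pop r5=0x0d, sp=0xe6
prologue pushed ['r5'] at ['0xe5']

MEM = 0x0d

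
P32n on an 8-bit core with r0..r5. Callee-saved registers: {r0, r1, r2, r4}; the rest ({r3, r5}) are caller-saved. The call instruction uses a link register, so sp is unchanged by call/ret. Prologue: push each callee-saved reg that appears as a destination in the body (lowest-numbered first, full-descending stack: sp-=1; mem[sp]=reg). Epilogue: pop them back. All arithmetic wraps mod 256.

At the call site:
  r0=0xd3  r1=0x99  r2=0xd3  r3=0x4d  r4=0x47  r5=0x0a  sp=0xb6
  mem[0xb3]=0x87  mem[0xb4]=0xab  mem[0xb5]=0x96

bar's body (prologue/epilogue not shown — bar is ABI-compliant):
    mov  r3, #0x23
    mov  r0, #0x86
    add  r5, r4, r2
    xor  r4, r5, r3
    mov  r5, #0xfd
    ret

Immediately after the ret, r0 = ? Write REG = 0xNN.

prologue: push r0 -> mem[0xb5]=0xd3, sp=0xb5
prologue: push r4 -> mem[0xb4]=0x47, sp=0xb4
body[0] mov  r3, #0x23 -> r3=0x23
body[1] mov  r0, #0x86 -> r0=0x86
body[2] add  r5, r4, r2 -> r5=0x1a
body[3] xor  r4, r5, r3 -> r4=0x39
body[4] mov  r5, #0xfd -> r5=0xfd
epilogue: pop r4=0x47, sp=0xb5
epilogue: pop r0=0xd3, sp=0xb6
r0 is callee-saved -> restored

REG = 0xd3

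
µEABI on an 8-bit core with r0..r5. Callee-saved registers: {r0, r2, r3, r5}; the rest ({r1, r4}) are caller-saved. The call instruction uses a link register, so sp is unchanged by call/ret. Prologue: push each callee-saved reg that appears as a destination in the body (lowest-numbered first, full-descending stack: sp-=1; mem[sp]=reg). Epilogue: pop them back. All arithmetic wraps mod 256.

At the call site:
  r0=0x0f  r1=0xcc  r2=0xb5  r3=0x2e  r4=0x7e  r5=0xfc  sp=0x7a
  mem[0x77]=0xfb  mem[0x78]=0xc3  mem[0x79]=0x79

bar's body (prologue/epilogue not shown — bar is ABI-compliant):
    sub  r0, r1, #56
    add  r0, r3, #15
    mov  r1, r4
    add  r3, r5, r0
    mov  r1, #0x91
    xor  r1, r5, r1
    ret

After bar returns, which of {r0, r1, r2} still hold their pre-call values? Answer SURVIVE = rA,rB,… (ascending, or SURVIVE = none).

prologue: push r0 → mem[0x79]=0x0f, sp=0x79
prologue: push r3 → mem[0x78]=0x2e, sp=0x78
body[0] sub  r0, r1, #56 → r0=0x94
body[1] add  r0, r3, #15 → r0=0x3d
body[2] mov  r1, r4 → r1=0x7e
body[3] add  r3, r5, r0 → r3=0x39
body[4] mov  r1, #0x91 → r1=0x91
body[5] xor  r1, r5, r1 → r1=0x6d
epilogue: pop r3=0x2e, sp=0x79
epilogue: pop r0=0x0f, sp=0x7a
r0: callee-saved, written=True
r1: caller-saved, written=True
r2: callee-saved, written=False

SURVIVE = r0,r2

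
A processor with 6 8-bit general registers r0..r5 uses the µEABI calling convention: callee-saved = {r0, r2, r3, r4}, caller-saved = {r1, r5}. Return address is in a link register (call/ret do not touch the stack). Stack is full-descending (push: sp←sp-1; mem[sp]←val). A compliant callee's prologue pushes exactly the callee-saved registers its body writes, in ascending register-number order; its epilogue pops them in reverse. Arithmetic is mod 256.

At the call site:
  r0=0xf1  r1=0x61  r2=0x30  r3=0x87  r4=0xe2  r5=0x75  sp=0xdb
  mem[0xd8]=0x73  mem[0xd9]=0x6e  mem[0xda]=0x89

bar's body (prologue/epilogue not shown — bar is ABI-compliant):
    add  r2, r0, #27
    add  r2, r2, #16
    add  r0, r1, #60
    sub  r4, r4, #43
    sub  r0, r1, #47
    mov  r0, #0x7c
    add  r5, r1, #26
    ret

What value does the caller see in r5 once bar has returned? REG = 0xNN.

REG = 0x7b

prologue: push r0 → mem[0xda]=0xf1, sp=0xda
prologue: push r2 → mem[0xd9]=0x30, sp=0xd9
prologue: push r4 → mem[0xd8]=0xe2, sp=0xd8
body[0] add  r2, r0, #27 → r2=0x0c
body[1] add  r2, r2, #16 → r2=0x1c
body[2] add  r0, r1, #60 → r0=0x9d
body[3] sub  r4, r4, #43 → r4=0xb7
body[4] sub  r0, r1, #47 → r0=0x32
body[5] mov  r0, #0x7c → r0=0x7c
body[6] add  r5, r1, #26 → r5=0x7b
epilogue: pop r4=0xe2, sp=0xd9
epilogue: pop r2=0x30, sp=0xda
epilogue: pop r0=0xf1, sp=0xdb
r5 is caller-saved → body value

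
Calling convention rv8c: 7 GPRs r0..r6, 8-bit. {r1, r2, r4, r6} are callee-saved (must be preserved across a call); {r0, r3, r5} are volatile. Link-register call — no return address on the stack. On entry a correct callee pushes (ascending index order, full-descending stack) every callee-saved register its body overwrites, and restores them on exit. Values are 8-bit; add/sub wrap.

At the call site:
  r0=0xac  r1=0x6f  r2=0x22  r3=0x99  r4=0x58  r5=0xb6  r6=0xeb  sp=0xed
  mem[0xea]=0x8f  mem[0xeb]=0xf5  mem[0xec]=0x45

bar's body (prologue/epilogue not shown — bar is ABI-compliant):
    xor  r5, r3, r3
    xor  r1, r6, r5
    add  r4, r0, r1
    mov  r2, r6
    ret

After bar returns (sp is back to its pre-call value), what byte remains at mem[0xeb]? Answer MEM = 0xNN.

MEM = 0x22

prologue: push r1 → mem[0xec]=0x6f, sp=0xec
prologue: push r2 → mem[0xeb]=0x22, sp=0xeb
prologue: push r4 → mem[0xea]=0x58, sp=0xea
body[0] xor  r5, r3, r3 → r5=0x00
body[1] xor  r1, r6, r5 → r1=0xeb
body[2] add  r4, r0, r1 → r4=0x97
body[3] mov  r2, r6 → r2=0xeb
epilogue: pop r4=0x58, sp=0xeb
epilogue: pop r2=0x22, sp=0xec
epilogue: pop r1=0x6f, sp=0xed
prologue pushed ['r1', 'r2', 'r4'] at ['0xec', '0xeb', '0xea']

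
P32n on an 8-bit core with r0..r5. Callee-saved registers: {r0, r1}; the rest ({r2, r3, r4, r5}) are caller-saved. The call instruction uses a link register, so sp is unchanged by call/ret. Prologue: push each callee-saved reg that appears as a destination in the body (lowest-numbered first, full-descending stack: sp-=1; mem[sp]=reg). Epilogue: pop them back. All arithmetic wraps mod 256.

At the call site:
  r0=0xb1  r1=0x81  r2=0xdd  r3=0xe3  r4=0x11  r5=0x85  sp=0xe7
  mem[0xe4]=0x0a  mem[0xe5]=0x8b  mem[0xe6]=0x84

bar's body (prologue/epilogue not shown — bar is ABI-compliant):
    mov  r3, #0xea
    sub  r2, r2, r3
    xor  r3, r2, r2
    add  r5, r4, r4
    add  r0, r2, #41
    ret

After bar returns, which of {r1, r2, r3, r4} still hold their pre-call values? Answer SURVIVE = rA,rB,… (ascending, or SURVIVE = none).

prologue: push r0 -> mem[0xe6]=0xb1, sp=0xe6
body[0] mov  r3, #0xea -> r3=0xea
body[1] sub  r2, r2, r3 -> r2=0xf3
body[2] xor  r3, r2, r2 -> r3=0x00
body[3] add  r5, r4, r4 -> r5=0x22
body[4] add  r0, r2, #41 -> r0=0x1c
epilogue: pop r0=0xb1, sp=0xe7
r1: callee-saved, written=False
r2: caller-saved, written=True
r3: caller-saved, written=True
r4: caller-saved, written=False

SURVIVE = r1,r4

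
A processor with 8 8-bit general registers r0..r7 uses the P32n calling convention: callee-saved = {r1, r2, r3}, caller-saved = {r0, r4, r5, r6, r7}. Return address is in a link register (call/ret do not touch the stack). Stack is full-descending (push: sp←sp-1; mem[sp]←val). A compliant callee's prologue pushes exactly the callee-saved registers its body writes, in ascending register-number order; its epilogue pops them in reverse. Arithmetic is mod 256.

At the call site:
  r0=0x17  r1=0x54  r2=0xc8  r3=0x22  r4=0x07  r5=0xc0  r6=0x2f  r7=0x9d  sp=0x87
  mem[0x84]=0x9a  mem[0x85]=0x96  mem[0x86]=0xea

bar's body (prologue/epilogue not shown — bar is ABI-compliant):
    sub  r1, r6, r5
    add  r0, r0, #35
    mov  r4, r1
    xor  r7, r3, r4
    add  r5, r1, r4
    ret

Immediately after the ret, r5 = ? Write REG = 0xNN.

REG = 0xde

prologue: push r1 → mem[0x86]=0x54, sp=0x86
body[0] sub  r1, r6, r5 → r1=0x6f
body[1] add  r0, r0, #35 → r0=0x3a
body[2] mov  r4, r1 → r4=0x6f
body[3] xor  r7, r3, r4 → r7=0x4d
body[4] add  r5, r1, r4 → r5=0xde
epilogue: pop r1=0x54, sp=0x87
r5 is caller-saved → body value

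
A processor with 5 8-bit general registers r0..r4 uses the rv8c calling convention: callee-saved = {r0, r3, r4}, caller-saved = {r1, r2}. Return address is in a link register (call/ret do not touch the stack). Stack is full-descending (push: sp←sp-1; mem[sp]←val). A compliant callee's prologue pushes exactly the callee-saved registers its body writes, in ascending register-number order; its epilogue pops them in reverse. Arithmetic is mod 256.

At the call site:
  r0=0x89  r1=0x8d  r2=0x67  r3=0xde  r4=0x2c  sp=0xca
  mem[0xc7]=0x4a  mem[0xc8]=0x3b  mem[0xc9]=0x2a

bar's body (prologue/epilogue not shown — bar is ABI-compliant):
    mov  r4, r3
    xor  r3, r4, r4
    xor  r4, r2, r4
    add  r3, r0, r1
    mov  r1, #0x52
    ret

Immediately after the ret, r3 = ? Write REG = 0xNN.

REG = 0xde

prologue: push r3 -> mem[0xc9]=0xde, sp=0xc9
prologue: push r4 -> mem[0xc8]=0x2c, sp=0xc8
body[0] mov  r4, r3 -> r4=0xde
body[1] xor  r3, r4, r4 -> r3=0x00
body[2] xor  r4, r2, r4 -> r4=0xb9
body[3] add  r3, r0, r1 -> r3=0x16
body[4] mov  r1, #0x52 -> r1=0x52
epilogue: pop r4=0x2c, sp=0xc9
epilogue: pop r3=0xde, sp=0xca
r3 is callee-saved -> restored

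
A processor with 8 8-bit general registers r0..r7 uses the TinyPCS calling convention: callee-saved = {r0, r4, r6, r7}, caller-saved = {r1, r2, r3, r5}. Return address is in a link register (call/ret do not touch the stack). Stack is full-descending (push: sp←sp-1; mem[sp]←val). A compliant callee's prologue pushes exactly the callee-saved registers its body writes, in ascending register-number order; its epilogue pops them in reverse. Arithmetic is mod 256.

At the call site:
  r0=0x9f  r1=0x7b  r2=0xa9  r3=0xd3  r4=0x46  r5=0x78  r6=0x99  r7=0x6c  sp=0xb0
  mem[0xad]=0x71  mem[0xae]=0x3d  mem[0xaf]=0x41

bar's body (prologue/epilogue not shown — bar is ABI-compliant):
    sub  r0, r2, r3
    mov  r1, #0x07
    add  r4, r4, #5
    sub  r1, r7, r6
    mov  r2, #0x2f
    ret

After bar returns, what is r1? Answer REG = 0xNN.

prologue: push r0 → mem[0xaf]=0x9f, sp=0xaf
prologue: push r4 → mem[0xae]=0x46, sp=0xae
body[0] sub  r0, r2, r3 → r0=0xd6
body[1] mov  r1, #0x07 → r1=0x07
body[2] add  r4, r4, #5 → r4=0x4b
body[3] sub  r1, r7, r6 → r1=0xd3
body[4] mov  r2, #0x2f → r2=0x2f
epilogue: pop r4=0x46, sp=0xaf
epilogue: pop r0=0x9f, sp=0xb0
r1 is caller-saved → body value

REG = 0xd3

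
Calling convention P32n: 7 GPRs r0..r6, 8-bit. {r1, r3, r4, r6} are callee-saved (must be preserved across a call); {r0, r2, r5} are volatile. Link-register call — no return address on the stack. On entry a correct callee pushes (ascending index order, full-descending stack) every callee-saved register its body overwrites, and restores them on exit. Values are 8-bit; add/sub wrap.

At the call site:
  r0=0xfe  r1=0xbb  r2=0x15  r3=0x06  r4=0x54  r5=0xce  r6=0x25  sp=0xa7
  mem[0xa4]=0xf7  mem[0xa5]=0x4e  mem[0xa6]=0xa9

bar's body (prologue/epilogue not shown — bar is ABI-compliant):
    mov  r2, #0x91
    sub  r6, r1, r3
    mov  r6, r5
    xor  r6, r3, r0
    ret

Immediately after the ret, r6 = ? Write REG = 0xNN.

prologue: push r6 → mem[0xa6]=0x25, sp=0xa6
body[0] mov  r2, #0x91 → r2=0x91
body[1] sub  r6, r1, r3 → r6=0xb5
body[2] mov  r6, r5 → r6=0xce
body[3] xor  r6, r3, r0 → r6=0xf8
epilogue: pop r6=0x25, sp=0xa7
r6 is callee-saved → restored

REG = 0x25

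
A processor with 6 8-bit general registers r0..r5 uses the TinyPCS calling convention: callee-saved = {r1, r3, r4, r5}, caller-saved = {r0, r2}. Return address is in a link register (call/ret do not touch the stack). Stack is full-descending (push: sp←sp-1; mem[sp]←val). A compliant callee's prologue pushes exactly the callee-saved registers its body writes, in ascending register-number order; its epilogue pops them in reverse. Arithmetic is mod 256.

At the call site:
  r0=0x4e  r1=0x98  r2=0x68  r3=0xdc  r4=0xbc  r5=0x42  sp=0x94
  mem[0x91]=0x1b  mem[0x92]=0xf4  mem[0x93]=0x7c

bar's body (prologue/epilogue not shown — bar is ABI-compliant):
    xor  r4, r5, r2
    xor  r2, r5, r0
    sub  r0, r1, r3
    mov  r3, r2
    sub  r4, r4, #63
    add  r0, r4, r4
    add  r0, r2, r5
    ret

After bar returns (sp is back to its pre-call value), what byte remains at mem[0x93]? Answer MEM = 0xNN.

prologue: push r3 → mem[0x93]=0xdc, sp=0x93
prologue: push r4 → mem[0x92]=0xbc, sp=0x92
body[0] xor  r4, r5, r2 → r4=0x2a
body[1] xor  r2, r5, r0 → r2=0x0c
body[2] sub  r0, r1, r3 → r0=0xbc
body[3] mov  r3, r2 → r3=0x0c
body[4] sub  r4, r4, #63 → r4=0xeb
body[5] add  r0, r4, r4 → r0=0xd6
body[6] add  r0, r2, r5 → r0=0x4e
epilogue: pop r4=0xbc, sp=0x93
epilogue: pop r3=0xdc, sp=0x94
prologue pushed ['r3', 'r4'] at ['0x93', '0x92']

MEM = 0xdc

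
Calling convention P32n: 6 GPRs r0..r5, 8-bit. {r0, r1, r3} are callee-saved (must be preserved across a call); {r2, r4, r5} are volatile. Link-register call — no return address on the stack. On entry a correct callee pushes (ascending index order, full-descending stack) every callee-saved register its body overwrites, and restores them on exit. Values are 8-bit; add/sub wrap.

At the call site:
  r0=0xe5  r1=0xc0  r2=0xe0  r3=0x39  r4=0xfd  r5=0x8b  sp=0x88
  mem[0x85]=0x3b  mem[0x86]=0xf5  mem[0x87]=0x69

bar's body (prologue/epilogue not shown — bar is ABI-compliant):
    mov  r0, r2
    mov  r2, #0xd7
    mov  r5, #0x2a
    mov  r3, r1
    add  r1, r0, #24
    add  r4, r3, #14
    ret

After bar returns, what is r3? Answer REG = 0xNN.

prologue: push r0 → mem[0x87]=0xe5, sp=0x87
prologue: push r1 → mem[0x86]=0xc0, sp=0x86
prologue: push r3 → mem[0x85]=0x39, sp=0x85
body[0] mov  r0, r2 → r0=0xe0
body[1] mov  r2, #0xd7 → r2=0xd7
body[2] mov  r5, #0x2a → r5=0x2a
body[3] mov  r3, r1 → r3=0xc0
body[4] add  r1, r0, #24 → r1=0xf8
body[5] add  r4, r3, #14 → r4=0xce
epilogue: pop r3=0x39, sp=0x86
epilogue: pop r1=0xc0, sp=0x87
epilogue: pop r0=0xe5, sp=0x88
r3 is callee-saved → restored

REG = 0x39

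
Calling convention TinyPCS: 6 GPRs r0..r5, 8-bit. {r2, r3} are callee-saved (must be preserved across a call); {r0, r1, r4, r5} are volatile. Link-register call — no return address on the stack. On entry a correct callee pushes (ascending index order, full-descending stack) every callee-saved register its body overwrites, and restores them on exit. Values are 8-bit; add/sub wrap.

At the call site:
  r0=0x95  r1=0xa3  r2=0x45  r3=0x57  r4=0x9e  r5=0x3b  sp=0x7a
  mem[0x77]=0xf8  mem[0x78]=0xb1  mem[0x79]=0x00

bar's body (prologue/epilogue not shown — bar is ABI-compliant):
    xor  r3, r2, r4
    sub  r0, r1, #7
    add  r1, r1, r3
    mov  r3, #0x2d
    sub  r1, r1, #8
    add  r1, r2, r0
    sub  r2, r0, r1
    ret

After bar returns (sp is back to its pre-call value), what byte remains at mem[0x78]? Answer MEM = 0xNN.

prologue: push r2 -> mem[0x79]=0x45, sp=0x79
prologue: push r3 -> mem[0x78]=0x57, sp=0x78
body[0] xor  r3, r2, r4 -> r3=0xdb
body[1] sub  r0, r1, #7 -> r0=0x9c
body[2] add  r1, r1, r3 -> r1=0x7e
body[3] mov  r3, #0x2d -> r3=0x2d
body[4] sub  r1, r1, #8 -> r1=0x76
body[5] add  r1, r2, r0 -> r1=0xe1
body[6] sub  r2, r0, r1 -> r2=0xbb
epilogue: pop r3=0x57, sp=0x79
epilogue: pop r2=0x45, sp=0x7a
prologue pushed ['r2', 'r3'] at ['0x79', '0x78']

MEM = 0x57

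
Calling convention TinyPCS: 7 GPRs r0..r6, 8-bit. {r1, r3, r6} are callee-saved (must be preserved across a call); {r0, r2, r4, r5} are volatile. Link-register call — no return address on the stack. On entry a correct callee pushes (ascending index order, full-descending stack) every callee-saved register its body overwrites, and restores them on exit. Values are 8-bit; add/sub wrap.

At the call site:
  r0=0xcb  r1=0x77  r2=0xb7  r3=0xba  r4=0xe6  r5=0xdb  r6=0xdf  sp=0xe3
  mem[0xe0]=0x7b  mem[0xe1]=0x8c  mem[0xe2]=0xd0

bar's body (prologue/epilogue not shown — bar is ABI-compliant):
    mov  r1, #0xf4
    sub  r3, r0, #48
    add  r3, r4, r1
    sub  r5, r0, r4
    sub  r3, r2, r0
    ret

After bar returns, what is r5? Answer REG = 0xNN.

prologue: push r1 -> mem[0xe2]=0x77, sp=0xe2
prologue: push r3 -> mem[0xe1]=0xba, sp=0xe1
body[0] mov  r1, #0xf4 -> r1=0xf4
body[1] sub  r3, r0, #48 -> r3=0x9b
body[2] add  r3, r4, r1 -> r3=0xda
body[3] sub  r5, r0, r4 -> r5=0xe5
body[4] sub  r3, r2, r0 -> r3=0xec
epilogue: pop r3=0xba, sp=0xe2
epilogue: pop r1=0x77, sp=0xe3
r5 is caller-saved -> body value

REG = 0xe5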